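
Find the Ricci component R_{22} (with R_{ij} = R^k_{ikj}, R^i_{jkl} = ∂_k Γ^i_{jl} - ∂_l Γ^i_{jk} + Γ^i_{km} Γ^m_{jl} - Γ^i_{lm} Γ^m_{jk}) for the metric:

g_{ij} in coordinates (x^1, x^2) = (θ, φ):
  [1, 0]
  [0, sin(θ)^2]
Non-zero Christoffel symbols (Γ^k_{ij} = Γ^k_{ji}):
Γ^θ_{φ φ} = -sin(2*θ)/2
Γ^φ_{θ φ} = 1/tan(θ)
R^θ_{φ θ φ} = ∂_θ Γ^θ_{φ φ} - ∂_φ Γ^θ_{φ θ} + Γ^θ_{θ m} Γ^m_{φ φ} - Γ^θ_{φ m} Γ^m_{φ θ}
  = (-cos(2*θ)) - (0) + (0) - (-cos(θ)^2) = sin(θ)^2
R^φ_{φ φ φ} = 0 (a repeated index in an antisymmetric pair)
R_{φφ} = R^θ_{φ θ φ} + R^φ_{φ φ φ} = (sin(θ)^2) + (0) = sin(θ)^2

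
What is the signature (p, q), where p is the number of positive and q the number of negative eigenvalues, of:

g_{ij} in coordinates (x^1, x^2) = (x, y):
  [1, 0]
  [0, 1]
The metric is diagonal, so its eigenvalues are the diagonal entries: 1, 1 (at a generic point, where coordinate-dependent entries are positive).
2 positive, 0 negative.
(2, 0) - Riemannian (positive definite)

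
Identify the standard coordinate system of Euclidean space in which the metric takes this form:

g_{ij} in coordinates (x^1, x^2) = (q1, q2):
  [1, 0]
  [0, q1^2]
The line element ds^2 = dq1^2 + q1^2 dq2^2 is dr^2 + r^2 dθ^2 with q1 = r, q2 = θ.
polar coordinates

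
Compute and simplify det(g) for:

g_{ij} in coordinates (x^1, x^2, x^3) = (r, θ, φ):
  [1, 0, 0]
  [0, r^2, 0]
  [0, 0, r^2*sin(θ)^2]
Diagonal metric: det(g) = g_{11}·g_{22}·g_{33}
= (1)·(r^2)·(r^2*sin(θ)^2)
det(g) = r^4*sin(θ)^2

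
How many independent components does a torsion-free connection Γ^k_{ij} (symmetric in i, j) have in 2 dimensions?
Γ^k_{ij} has n choices for the upper index and n(n+1)/2 independent symmetric lower index pairs.
Total = 2 × 2×3/2 = 2 × 3 = 6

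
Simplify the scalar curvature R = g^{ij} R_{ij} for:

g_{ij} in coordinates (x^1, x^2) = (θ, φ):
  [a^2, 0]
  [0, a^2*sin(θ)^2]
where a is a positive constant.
Non-zero Christoffel symbols (Γ^k_{ij} = Γ^k_{ji}):
Γ^θ_{φ φ} = -sin(2*θ)/2
Γ^φ_{θ φ} = 1/tan(θ)
Ricci tensor (R_{ij} = R^k_{ikj}): R_{θθ} = 1, R_{θφ} = 0, R_{φφ} = sin(θ)^2
Inverse metric: g^{θθ} = 1/a^2, g^{φφ} = 1/(a^2*sin(θ)^2)
R = g^{ij} R_{ij} = (1/a^2)(1) + (1/(a^2*sin(θ)^2))(sin(θ)^2) = 2/a^2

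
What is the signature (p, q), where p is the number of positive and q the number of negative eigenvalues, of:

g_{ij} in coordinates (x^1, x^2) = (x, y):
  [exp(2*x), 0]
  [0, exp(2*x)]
The metric is diagonal, so its eigenvalues are the diagonal entries: exp(2*x), exp(2*x) (at a generic point, where coordinate-dependent entries are positive).
2 positive, 0 negative.
(2, 0) - Riemannian (positive definite)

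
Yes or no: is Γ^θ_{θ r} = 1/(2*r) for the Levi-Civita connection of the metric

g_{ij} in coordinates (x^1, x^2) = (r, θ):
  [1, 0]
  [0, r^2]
Γ^θ_{θ r} = (1/2) g^{θθ} (∂_θ g_{θr} + ∂_r g_{θθ} - ∂_θ g_{θr}) = (1/2)(1/r^2)((0) + (2*r) - (0)) = 1/r
This differs from the proposed value 1/(2*r).
No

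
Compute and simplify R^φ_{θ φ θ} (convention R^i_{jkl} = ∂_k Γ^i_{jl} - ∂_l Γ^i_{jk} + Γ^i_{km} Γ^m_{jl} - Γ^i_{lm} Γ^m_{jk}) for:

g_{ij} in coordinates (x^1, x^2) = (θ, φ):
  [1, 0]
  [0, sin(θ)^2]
Non-zero Christoffel symbols (Γ^k_{ij} = Γ^k_{ji}):
Γ^θ_{φ φ} = -sin(2*θ)/2
Γ^φ_{θ φ} = 1/tan(θ)
R^φ_{θ φ θ} = ∂_φ Γ^φ_{θ θ} - ∂_θ Γ^φ_{θ φ} + Γ^φ_{φ m} Γ^m_{θ θ} - Γ^φ_{θ m} Γ^m_{θ φ}
  = (0) - (-1/sin(θ)^2) + (0) - (1/tan(θ)^2) = 1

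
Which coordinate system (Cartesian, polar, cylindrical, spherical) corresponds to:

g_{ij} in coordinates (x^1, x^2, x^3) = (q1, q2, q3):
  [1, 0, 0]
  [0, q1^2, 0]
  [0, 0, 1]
The line element ds^2 = dq1^2 + q1^2 dq2^2 + dq3^2 is dr^2 + r^2 dθ^2 + dz^2 with q1 = r, q2 = θ, q3 = z.
cylindrical coordinates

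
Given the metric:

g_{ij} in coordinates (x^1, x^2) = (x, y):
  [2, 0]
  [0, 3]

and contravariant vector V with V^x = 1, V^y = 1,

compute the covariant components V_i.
V_i = g_{ij} V^j:
V_x = (2)(1) + (0)(1) = 2
V_y = (0)(1) + (3)(1) = 3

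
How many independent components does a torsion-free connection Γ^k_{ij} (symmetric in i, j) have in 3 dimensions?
Γ^k_{ij} has n choices for the upper index and n(n+1)/2 independent symmetric lower index pairs.
Total = 3 × 3×4/2 = 3 × 6 = 18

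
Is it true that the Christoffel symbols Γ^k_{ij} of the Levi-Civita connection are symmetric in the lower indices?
The Levi-Civita connection is torsion-free, which is exactly Γ^k_{ij} = Γ^k_{ji}.
Yes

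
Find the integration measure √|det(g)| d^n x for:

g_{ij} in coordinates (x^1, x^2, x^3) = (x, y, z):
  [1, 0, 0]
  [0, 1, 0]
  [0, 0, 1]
det(g) = 1
√|det(g)| = 1
Volume element: dV = 1 dx dy dz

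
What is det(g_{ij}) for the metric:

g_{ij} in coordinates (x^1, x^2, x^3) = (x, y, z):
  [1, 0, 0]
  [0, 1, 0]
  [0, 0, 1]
Diagonal metric: det(g) = g_{11}·g_{22}·g_{33}
= (1)·(1)·(1)
det(g) = 1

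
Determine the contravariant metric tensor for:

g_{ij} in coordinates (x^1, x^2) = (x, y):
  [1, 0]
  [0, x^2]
The metric is diagonal, so g^{ij} is diagonal with entries 1/g_{ii}: diag(1, 1/(x^2)).
g^{ij}:
  [1, 0]
  [0, 1/x^2]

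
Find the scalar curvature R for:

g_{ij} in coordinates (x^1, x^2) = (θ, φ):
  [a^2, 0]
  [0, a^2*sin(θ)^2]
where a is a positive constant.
Non-zero Christoffel symbols (Γ^k_{ij} = Γ^k_{ji}):
Γ^θ_{φ φ} = -sin(2*θ)/2
Γ^φ_{θ φ} = 1/tan(θ)
Ricci tensor (R_{ij} = R^k_{ikj}): R_{θθ} = 1, R_{θφ} = 0, R_{φφ} = sin(θ)^2
Inverse metric: g^{θθ} = 1/a^2, g^{φφ} = 1/(a^2*sin(θ)^2)
R = g^{ij} R_{ij} = (1/a^2)(1) + (1/(a^2*sin(θ)^2))(sin(θ)^2) = 2/a^2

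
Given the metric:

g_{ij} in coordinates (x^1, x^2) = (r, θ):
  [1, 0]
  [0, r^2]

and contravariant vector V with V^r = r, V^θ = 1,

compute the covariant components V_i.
V_i = g_{ij} V^j:
V_r = (1)(r) + (0)(1) = r
V_θ = (0)(r) + (r^2)(1) = r^2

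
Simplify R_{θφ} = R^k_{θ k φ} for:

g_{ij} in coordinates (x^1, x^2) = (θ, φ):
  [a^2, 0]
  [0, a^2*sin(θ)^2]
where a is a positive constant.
Non-zero Christoffel symbols (Γ^k_{ij} = Γ^k_{ji}):
Γ^θ_{φ φ} = -sin(2*θ)/2
Γ^φ_{θ φ} = 1/tan(θ)
R^θ_{θ θ φ} = 0 (a repeated index in an antisymmetric pair)
R^φ_{θ φ φ} = 0 (a repeated index in an antisymmetric pair)
R_{θφ} = R^θ_{θ θ φ} + R^φ_{θ φ φ} = (0) + (0) = 0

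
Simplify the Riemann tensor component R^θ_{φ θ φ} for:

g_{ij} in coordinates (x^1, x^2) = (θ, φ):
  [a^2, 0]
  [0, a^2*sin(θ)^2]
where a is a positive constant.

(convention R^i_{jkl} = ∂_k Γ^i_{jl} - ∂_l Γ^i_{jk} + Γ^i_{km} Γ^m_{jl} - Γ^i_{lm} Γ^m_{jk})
Non-zero Christoffel symbols (Γ^k_{ij} = Γ^k_{ji}):
Γ^θ_{φ φ} = -sin(2*θ)/2
Γ^φ_{θ φ} = 1/tan(θ)
R^θ_{φ θ φ} = ∂_θ Γ^θ_{φ φ} - ∂_φ Γ^θ_{φ θ} + Γ^θ_{θ m} Γ^m_{φ φ} - Γ^θ_{φ m} Γ^m_{φ θ}
  = (-cos(2*θ)) - (0) + (0) - (-cos(θ)^2) = sin(θ)^2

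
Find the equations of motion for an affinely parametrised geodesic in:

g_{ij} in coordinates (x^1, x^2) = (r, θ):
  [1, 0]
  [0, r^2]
Geodesic equation: d^2x^k/dλ^2 + Γ^k_{ij} (dx^i/dλ)(dx^j/dλ) = 0.
Non-zero Christoffel symbols:
Γ^r_{θ θ} = -r
Γ^θ_{r θ} = 1/r
Substituting (the symmetric pair Γ^k_{ij}, Γ^k_{ji} combines into a factor 2):
d^2r/dλ^2 - r (dθ/dλ)^2 = 0
d^2θ/dλ^2 + (2/r) (dr/dλ)(dθ/dλ) = 0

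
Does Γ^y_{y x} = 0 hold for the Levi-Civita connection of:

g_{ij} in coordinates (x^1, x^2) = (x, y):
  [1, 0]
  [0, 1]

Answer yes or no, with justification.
Γ^y_{y x} = (1/2) g^{yy} (∂_y g_{yx} + ∂_x g_{yy} - ∂_y g_{yx}) = (1/2)(1)((0) + (0) - (0)) = 0
This equals the proposed value 0.
Yes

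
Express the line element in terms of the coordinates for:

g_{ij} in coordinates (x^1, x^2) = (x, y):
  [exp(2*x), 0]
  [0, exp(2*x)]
ds^2 = g_{ij} dx^i dx^j; only the non-zero components contribute.
ds^2 = exp(2*x) dx^2 + exp(2*x) dy^2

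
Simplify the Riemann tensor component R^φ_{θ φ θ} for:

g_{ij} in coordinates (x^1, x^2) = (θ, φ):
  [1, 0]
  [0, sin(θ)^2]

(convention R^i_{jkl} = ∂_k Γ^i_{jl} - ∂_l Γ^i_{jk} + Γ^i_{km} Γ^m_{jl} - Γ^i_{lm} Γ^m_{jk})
Non-zero Christoffel symbols (Γ^k_{ij} = Γ^k_{ji}):
Γ^θ_{φ φ} = -sin(2*θ)/2
Γ^φ_{θ φ} = 1/tan(θ)
R^φ_{θ φ θ} = ∂_φ Γ^φ_{θ θ} - ∂_θ Γ^φ_{θ φ} + Γ^φ_{φ m} Γ^m_{θ θ} - Γ^φ_{θ m} Γ^m_{θ φ}
  = (0) - (-1/sin(θ)^2) + (0) - (1/tan(θ)^2) = 1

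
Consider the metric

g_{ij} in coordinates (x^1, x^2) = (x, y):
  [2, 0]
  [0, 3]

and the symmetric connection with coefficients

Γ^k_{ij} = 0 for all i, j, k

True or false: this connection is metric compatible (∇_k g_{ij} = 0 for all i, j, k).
Using ∇_k g_{ij} = ∂_k g_{ij} - Γ^m_{ki} g_{mj} - Γ^m_{kj} g_{im}:
e.g. ∇_y g_{xx} = (0) - (0) - (0) = 0
Every component ∇_k g_{ij} vanishes: the connection is metric compatible.
True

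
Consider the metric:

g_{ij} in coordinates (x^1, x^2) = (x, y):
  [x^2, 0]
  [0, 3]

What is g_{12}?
With x^1 = x, x^2 = y, g_{12} = g_{xy} is the row-1, column-2 entry of the matrix.
g_{12} = 0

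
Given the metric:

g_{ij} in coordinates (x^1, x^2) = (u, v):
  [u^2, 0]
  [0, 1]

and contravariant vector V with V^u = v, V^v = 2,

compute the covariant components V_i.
V_i = g_{ij} V^j:
V_u = (u^2)(v) + (0)(2) = u^2*v
V_v = (0)(v) + (1)(2) = 2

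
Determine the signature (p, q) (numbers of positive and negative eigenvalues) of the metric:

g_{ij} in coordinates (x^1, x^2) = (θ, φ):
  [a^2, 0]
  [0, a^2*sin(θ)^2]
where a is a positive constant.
The metric is diagonal, so its eigenvalues are the diagonal entries: a^2, a^2*sin(θ)^2 (at a generic point, where coordinate-dependent entries are positive).
2 positive, 0 negative.
(2, 0) - Riemannian (positive definite)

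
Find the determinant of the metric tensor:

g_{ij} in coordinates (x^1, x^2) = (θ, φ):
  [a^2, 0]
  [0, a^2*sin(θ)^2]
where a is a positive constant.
For a 2×2 metric: det(g) = g_{11}·g_{22} - g_{12}·g_{21}
= (a^2)·(a^2*sin(θ)^2) - (0)·(0)
= a^4*sin(θ)^2 - 0
det(g) = a^4*sin(θ)^2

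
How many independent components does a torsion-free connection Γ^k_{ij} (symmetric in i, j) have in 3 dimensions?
Γ^k_{ij} has n choices for the upper index and n(n+1)/2 independent symmetric lower index pairs.
Total = 3 × 3×4/2 = 3 × 6 = 18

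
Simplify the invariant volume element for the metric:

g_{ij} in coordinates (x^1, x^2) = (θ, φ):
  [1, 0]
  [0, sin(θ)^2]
det(g) = sin(θ)^2
√|det(g)| = sin(θ) (taking 0 < θ < π so that |sin(θ)| = sin(θ))
Volume element: dV = sin(θ) dθ dφ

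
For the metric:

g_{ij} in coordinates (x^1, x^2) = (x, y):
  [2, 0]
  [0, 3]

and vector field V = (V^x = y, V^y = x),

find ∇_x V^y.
All Christoffel symbols are zero.
∇_x V^y = ∂_x V^y + Γ^y_{x j} V^j
  = (1) + (0)(y) + (0)(x)
  = 1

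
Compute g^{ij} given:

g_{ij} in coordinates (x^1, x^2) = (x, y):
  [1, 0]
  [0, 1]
The metric is diagonal, so g^{ij} is diagonal with entries 1/g_{ii}: diag(1, 1).
g^{ij}:
  [1, 0]
  [0, 1]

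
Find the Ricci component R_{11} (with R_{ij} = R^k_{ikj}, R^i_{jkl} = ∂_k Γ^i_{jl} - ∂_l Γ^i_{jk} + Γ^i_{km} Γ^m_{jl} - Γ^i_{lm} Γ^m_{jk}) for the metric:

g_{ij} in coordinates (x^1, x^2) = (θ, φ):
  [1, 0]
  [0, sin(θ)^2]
Non-zero Christoffel symbols (Γ^k_{ij} = Γ^k_{ji}):
Γ^θ_{φ φ} = -sin(2*θ)/2
Γ^φ_{θ φ} = 1/tan(θ)
R^θ_{θ θ θ} = 0 (a repeated index in an antisymmetric pair)
R^φ_{θ φ θ} = ∂_φ Γ^φ_{θ θ} - ∂_θ Γ^φ_{θ φ} + Γ^φ_{φ m} Γ^m_{θ θ} - Γ^φ_{θ m} Γ^m_{θ φ}
  = (0) - (-1/sin(θ)^2) + (0) - (1/tan(θ)^2) = 1
R_{θθ} = R^θ_{θ θ θ} + R^φ_{θ φ θ} = (0) + (1) = 1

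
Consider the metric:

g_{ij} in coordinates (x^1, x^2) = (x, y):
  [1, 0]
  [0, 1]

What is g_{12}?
With x^1 = x, x^2 = y, g_{12} = g_{xy} is the row-1, column-2 entry of the matrix.
g_{12} = 0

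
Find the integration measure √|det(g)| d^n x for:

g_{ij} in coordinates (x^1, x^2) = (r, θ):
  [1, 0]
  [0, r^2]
det(g) = r^2
√|det(g)| = r
Volume element: dV = r dr dθ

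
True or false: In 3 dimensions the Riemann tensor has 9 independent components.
n^2(n^2-1)/12 = 9·8/12 = 6 independent components for n = 3.
False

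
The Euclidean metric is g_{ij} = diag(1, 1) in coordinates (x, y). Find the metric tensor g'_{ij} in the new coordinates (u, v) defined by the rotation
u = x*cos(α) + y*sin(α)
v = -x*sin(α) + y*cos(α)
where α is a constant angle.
Invert the transformation: x = u*cos(α) - v*sin(α), y = u*sin(α) + v*cos(α)
g'_{ij} = (∂x^k/∂x'^i)(∂x^l/∂x'^j) g_{kl}; with g_{kl} = δ_{kl} this is Σ_k (∂x^k/∂x'^i)(∂x^k/∂x'^j).
Jacobian: ∂x/∂u = cos(α), ∂x/∂v = -sin(α), ∂y/∂u = sin(α), ∂y/∂v = cos(α)
g'_{uu} = (cos(α))(cos(α)) + (sin(α))(sin(α)) = 1
g'_{uv} = (cos(α))(-sin(α)) + (sin(α))(cos(α)) = 0
g'_{vv} = (-sin(α))(-sin(α)) + (cos(α))(cos(α)) = 1
g'_{ij} = diag(1, 1)
The Euclidean metric is invariant under rotations.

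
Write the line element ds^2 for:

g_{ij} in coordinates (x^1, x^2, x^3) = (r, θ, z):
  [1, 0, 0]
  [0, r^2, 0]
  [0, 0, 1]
ds^2 = g_{ij} dx^i dx^j; only the non-zero components contribute.
ds^2 = dr^2 + r^2 dθ^2 + dz^2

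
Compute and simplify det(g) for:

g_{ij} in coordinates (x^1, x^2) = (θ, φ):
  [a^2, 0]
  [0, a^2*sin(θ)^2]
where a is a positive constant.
For a 2×2 metric: det(g) = g_{11}·g_{22} - g_{12}·g_{21}
= (a^2)·(a^2*sin(θ)^2) - (0)·(0)
= a^4*sin(θ)^2 - 0
det(g) = a^4*sin(θ)^2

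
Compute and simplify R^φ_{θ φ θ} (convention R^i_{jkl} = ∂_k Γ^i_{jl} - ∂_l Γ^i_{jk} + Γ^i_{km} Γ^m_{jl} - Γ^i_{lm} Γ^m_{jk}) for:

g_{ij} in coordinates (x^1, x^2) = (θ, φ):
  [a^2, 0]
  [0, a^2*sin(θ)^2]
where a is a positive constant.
Non-zero Christoffel symbols (Γ^k_{ij} = Γ^k_{ji}):
Γ^θ_{φ φ} = -sin(2*θ)/2
Γ^φ_{θ φ} = 1/tan(θ)
R^φ_{θ φ θ} = ∂_φ Γ^φ_{θ θ} - ∂_θ Γ^φ_{θ φ} + Γ^φ_{φ m} Γ^m_{θ θ} - Γ^φ_{θ m} Γ^m_{θ φ}
  = (0) - (-1/sin(θ)^2) + (0) - (1/tan(θ)^2) = 1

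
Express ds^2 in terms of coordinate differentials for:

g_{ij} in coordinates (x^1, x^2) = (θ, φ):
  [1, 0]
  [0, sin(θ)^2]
ds^2 = g_{ij} dx^i dx^j; only the non-zero components contribute.
ds^2 = dθ^2 + sin(θ)^2 dφ^2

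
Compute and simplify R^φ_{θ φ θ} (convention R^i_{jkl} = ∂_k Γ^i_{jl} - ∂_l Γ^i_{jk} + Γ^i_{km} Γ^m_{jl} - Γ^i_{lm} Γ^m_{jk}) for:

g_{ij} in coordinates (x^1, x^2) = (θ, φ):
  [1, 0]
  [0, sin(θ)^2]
Non-zero Christoffel symbols (Γ^k_{ij} = Γ^k_{ji}):
Γ^θ_{φ φ} = -sin(2*θ)/2
Γ^φ_{θ φ} = 1/tan(θ)
R^φ_{θ φ θ} = ∂_φ Γ^φ_{θ θ} - ∂_θ Γ^φ_{θ φ} + Γ^φ_{φ m} Γ^m_{θ θ} - Γ^φ_{θ m} Γ^m_{θ φ}
  = (0) - (-1/sin(θ)^2) + (0) - (1/tan(θ)^2) = 1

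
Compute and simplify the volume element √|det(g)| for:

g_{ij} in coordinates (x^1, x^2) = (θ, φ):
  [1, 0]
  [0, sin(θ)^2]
det(g) = sin(θ)^2
√|det(g)| = sin(θ) (taking 0 < θ < π so that |sin(θ)| = sin(θ))
Volume element: dV = sin(θ) dθ dφ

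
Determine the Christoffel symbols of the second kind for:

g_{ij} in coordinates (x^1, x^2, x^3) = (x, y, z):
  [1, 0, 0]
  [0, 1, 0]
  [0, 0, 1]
Using Γ^k_{ij} = (1/2) g^{km} (∂_i g_{mj} + ∂_j g_{mi} - ∂_m g_{ij}); the metric is diagonal, so only the m = k term contributes.
Every metric component is constant, so all ∂_m g_{ij} = 0 and every Christoffel symbol vanishes.
All Christoffel symbols are zero.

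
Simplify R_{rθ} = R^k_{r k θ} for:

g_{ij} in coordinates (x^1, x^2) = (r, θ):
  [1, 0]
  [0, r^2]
Non-zero Christoffel symbols (Γ^k_{ij} = Γ^k_{ji}):
Γ^r_{θ θ} = -r
Γ^θ_{r θ} = 1/r
R^r_{r r θ} = 0 (a repeated index in an antisymmetric pair)
R^θ_{r θ θ} = 0 (a repeated index in an antisymmetric pair)
R_{rθ} = R^r_{r r θ} + R^θ_{r θ θ} = (0) + (0) = 0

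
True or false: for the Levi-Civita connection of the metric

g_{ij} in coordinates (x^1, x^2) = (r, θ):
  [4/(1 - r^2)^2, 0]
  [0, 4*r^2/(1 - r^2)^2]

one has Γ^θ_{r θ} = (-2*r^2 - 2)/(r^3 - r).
Γ^θ_{r θ} = (1/2) g^{θθ} (∂_r g_{θθ} + ∂_θ g_{θr} - ∂_θ g_{rθ}) = (1/2)((1 - r^2)^2/(4*r^2))((-8*(r^3 + r)/(r^2 - 1)^3) + (0) - (0)) = (-r^2 - 1)/(r^3 - r)
This differs from the proposed value (-2*r^2 - 2)/(r^3 - r).
False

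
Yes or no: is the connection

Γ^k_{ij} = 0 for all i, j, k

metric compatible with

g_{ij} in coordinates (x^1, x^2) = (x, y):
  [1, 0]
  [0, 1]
Using ∇_k g_{ij} = ∂_k g_{ij} - Γ^m_{ki} g_{mj} - Γ^m_{kj} g_{im}:
e.g. ∇_x g_{xy} = (0) - (0) - (0) = 0
Every component ∇_k g_{ij} vanishes: the connection is metric compatible.
Yes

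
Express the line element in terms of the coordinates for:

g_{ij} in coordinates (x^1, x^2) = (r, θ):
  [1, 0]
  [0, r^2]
ds^2 = g_{ij} dx^i dx^j; only the non-zero components contribute.
ds^2 = dr^2 + r^2 dθ^2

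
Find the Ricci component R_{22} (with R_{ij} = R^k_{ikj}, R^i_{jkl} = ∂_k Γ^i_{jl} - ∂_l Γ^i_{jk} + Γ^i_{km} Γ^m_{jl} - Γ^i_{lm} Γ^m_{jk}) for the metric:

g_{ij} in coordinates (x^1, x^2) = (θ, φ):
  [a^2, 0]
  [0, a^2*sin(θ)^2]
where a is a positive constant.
Non-zero Christoffel symbols (Γ^k_{ij} = Γ^k_{ji}):
Γ^θ_{φ φ} = -sin(2*θ)/2
Γ^φ_{θ φ} = 1/tan(θ)
R^θ_{φ θ φ} = ∂_θ Γ^θ_{φ φ} - ∂_φ Γ^θ_{φ θ} + Γ^θ_{θ m} Γ^m_{φ φ} - Γ^θ_{φ m} Γ^m_{φ θ}
  = (-cos(2*θ)) - (0) + (0) - (-cos(θ)^2) = sin(θ)^2
R^φ_{φ φ φ} = 0 (a repeated index in an antisymmetric pair)
R_{φφ} = R^θ_{φ θ φ} + R^φ_{φ φ φ} = (sin(θ)^2) + (0) = sin(θ)^2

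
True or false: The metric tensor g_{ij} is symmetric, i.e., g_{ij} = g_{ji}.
By definition the metric is a symmetric bilinear form, g_{ij} = g_{ji}.
True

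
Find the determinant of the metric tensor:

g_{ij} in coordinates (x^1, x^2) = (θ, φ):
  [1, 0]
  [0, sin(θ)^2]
For a 2×2 metric: det(g) = g_{11}·g_{22} - g_{12}·g_{21}
= (1)·(sin(θ)^2) - (0)·(0)
= sin(θ)^2 - 0
det(g) = sin(θ)^2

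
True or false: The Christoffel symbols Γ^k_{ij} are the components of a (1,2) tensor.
Under a change of coordinates Γ picks up an inhomogeneous term ∂²x/∂x'∂x'; e.g. Γ = 0 in Cartesian coordinates but Γ^r_{θθ} = -r in polar coordinates on the same flat plane.
False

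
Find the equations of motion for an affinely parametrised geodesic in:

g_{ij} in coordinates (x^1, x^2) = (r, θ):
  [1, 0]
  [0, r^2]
Geodesic equation: d^2x^k/dλ^2 + Γ^k_{ij} (dx^i/dλ)(dx^j/dλ) = 0.
Non-zero Christoffel symbols:
Γ^r_{θ θ} = -r
Γ^θ_{r θ} = 1/r
Substituting (the symmetric pair Γ^k_{ij}, Γ^k_{ji} combines into a factor 2):
d^2r/dλ^2 - r (dθ/dλ)^2 = 0
d^2θ/dλ^2 + (2/r) (dr/dλ)(dθ/dλ) = 0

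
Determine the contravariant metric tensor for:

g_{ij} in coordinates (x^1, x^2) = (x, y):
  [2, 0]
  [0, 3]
The metric is diagonal, so g^{ij} is diagonal with entries 1/g_{ii}: diag(1/2, 1/3).
g^{ij}:
  [1/2, 0]
  [0, 1/3]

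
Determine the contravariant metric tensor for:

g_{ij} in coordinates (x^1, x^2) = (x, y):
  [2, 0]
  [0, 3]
The metric is diagonal, so g^{ij} is diagonal with entries 1/g_{ii}: diag(1/2, 1/3).
g^{ij}:
  [1/2, 0]
  [0, 1/3]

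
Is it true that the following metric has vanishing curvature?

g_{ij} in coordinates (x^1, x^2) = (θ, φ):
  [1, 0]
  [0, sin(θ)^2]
Non-zero Christoffel symbols:
Γ^θ_{φ φ} = -sin(2*θ)/2
Γ^φ_{θ φ} = 1/tan(θ)
Ricci tensor: R_{θθ} = 1, R_{θφ} = 0, R_{φφ} = sin(θ)^2
The Ricci tensor is non-zero, so the Riemann tensor is non-zero: not flat.
No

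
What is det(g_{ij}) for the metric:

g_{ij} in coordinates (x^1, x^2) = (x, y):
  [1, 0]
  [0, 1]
For a 2×2 metric: det(g) = g_{11}·g_{22} - g_{12}·g_{21}
= (1)·(1) - (0)·(0)
= 1 - 0
det(g) = 1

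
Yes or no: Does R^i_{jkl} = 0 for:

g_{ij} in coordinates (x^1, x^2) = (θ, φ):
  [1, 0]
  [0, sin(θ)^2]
Non-zero Christoffel symbols:
Γ^θ_{φ φ} = -sin(2*θ)/2
Γ^φ_{θ φ} = 1/tan(θ)
Ricci tensor: R_{θθ} = 1, R_{θφ} = 0, R_{φφ} = sin(θ)^2
The Ricci tensor is non-zero, so the Riemann tensor is non-zero: not flat.
No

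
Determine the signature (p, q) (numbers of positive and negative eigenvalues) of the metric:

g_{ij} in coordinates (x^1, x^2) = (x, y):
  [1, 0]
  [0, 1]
The metric is diagonal, so its eigenvalues are the diagonal entries: 1, 1 (at a generic point, where coordinate-dependent entries are positive).
2 positive, 0 negative.
(2, 0) - Riemannian (positive definite)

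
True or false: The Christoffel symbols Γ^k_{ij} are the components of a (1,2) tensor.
Under a change of coordinates Γ picks up an inhomogeneous term ∂²x/∂x'∂x'; e.g. Γ = 0 in Cartesian coordinates but Γ^r_{θθ} = -r in polar coordinates on the same flat plane.
False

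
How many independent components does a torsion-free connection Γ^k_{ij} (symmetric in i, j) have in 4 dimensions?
Γ^k_{ij} has n choices for the upper index and n(n+1)/2 independent symmetric lower index pairs.
Total = 4 × 4×5/2 = 4 × 10 = 40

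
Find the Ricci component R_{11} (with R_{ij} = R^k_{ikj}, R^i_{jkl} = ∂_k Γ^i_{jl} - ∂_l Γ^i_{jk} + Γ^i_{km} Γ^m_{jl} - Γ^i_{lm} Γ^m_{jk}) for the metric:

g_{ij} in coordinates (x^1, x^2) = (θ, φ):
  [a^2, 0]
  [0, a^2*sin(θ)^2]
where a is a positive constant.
Non-zero Christoffel symbols (Γ^k_{ij} = Γ^k_{ji}):
Γ^θ_{φ φ} = -sin(2*θ)/2
Γ^φ_{θ φ} = 1/tan(θ)
R^θ_{θ θ θ} = 0 (a repeated index in an antisymmetric pair)
R^φ_{θ φ θ} = ∂_φ Γ^φ_{θ θ} - ∂_θ Γ^φ_{θ φ} + Γ^φ_{φ m} Γ^m_{θ θ} - Γ^φ_{θ m} Γ^m_{θ φ}
  = (0) - (-1/sin(θ)^2) + (0) - (1/tan(θ)^2) = 1
R_{θθ} = R^θ_{θ θ θ} + R^φ_{θ φ θ} = (0) + (1) = 1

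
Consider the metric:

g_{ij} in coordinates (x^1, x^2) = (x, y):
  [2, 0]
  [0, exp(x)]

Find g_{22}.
With x^1 = x, x^2 = y, g_{22} = g_{yy} is the row-2, column-2 entry of the matrix.
g_{22} = exp(x)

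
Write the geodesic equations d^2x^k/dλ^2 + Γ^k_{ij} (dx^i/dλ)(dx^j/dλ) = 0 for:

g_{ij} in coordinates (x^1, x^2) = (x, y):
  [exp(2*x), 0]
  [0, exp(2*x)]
Geodesic equation: d^2x^k/dλ^2 + Γ^k_{ij} (dx^i/dλ)(dx^j/dλ) = 0.
Non-zero Christoffel symbols:
Γ^x_{x x} = 1
Γ^x_{y y} = -1
Γ^y_{x y} = 1
Substituting (the symmetric pair Γ^k_{ij}, Γ^k_{ji} combines into a factor 2):
d^2x/dλ^2 + (dx/dλ)^2 - (dy/dλ)^2 = 0
d^2y/dλ^2 + 2 (dx/dλ)(dy/dλ) = 0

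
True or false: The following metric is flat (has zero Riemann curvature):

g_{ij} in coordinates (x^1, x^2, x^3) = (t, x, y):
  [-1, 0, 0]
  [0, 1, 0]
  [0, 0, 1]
All metric components are constant, so every Christoffel symbol vanishes and R^i_{jkl} = 0.
True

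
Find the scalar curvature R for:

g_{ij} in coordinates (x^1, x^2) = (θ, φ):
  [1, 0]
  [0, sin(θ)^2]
Non-zero Christoffel symbols (Γ^k_{ij} = Γ^k_{ji}):
Γ^θ_{φ φ} = -sin(2*θ)/2
Γ^φ_{θ φ} = 1/tan(θ)
Ricci tensor (R_{ij} = R^k_{ikj}): R_{θθ} = 1, R_{θφ} = 0, R_{φφ} = sin(θ)^2
Inverse metric: g^{θθ} = 1, g^{φφ} = 1/sin(θ)^2
R = g^{ij} R_{ij} = (1)(1) + (1/sin(θ)^2)(sin(θ)^2) = 2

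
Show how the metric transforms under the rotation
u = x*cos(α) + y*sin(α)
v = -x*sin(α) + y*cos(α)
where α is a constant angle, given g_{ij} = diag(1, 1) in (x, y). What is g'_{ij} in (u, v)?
Invert the transformation: x = u*cos(α) - v*sin(α), y = u*sin(α) + v*cos(α)
g'_{ij} = (∂x^k/∂x'^i)(∂x^l/∂x'^j) g_{kl}; with g_{kl} = δ_{kl} this is Σ_k (∂x^k/∂x'^i)(∂x^k/∂x'^j).
Jacobian: ∂x/∂u = cos(α), ∂x/∂v = -sin(α), ∂y/∂u = sin(α), ∂y/∂v = cos(α)
g'_{uu} = (cos(α))(cos(α)) + (sin(α))(sin(α)) = 1
g'_{uv} = (cos(α))(-sin(α)) + (sin(α))(cos(α)) = 0
g'_{vv} = (-sin(α))(-sin(α)) + (cos(α))(cos(α)) = 1
g'_{ij} = diag(1, 1)
The Euclidean metric is invariant under rotations.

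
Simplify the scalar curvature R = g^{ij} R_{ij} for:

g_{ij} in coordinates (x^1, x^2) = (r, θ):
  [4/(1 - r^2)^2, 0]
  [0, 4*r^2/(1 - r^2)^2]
Non-zero Christoffel symbols (Γ^k_{ij} = Γ^k_{ji}):
Γ^r_{r r} = 2*r/(1 - r^2)
Γ^r_{θ θ} = (r^3 + r)/(r^2 - 1)
Γ^θ_{r θ} = (-r^2 - 1)/(r^3 - r)
Ricci tensor (R_{ij} = R^k_{ikj}): R_{rr} = -4/(r^2 - 1)^2, R_{rθ} = 0, R_{θθ} = -4*r^2/(r^2 - 1)^2
Inverse metric: g^{rr} = (1 - r^2)^2/4, g^{θθ} = (1 - r^2)^2/(4*r^2)
R = g^{ij} R_{ij} = ((1 - r^2)^2/4)(-4/(r^2 - 1)^2) + ((1 - r^2)^2/(4*r^2))(-4*r^2/(r^2 - 1)^2) = -2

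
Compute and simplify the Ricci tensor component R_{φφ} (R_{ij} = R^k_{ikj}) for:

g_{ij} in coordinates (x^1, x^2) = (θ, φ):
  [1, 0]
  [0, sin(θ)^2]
Non-zero Christoffel symbols (Γ^k_{ij} = Γ^k_{ji}):
Γ^θ_{φ φ} = -sin(2*θ)/2
Γ^φ_{θ φ} = 1/tan(θ)
R^θ_{φ θ φ} = ∂_θ Γ^θ_{φ φ} - ∂_φ Γ^θ_{φ θ} + Γ^θ_{θ m} Γ^m_{φ φ} - Γ^θ_{φ m} Γ^m_{φ θ}
  = (-cos(2*θ)) - (0) + (0) - (-cos(θ)^2) = sin(θ)^2
R^φ_{φ φ φ} = 0 (a repeated index in an antisymmetric pair)
R_{φφ} = R^θ_{φ θ φ} + R^φ_{φ φ φ} = (sin(θ)^2) + (0) = sin(θ)^2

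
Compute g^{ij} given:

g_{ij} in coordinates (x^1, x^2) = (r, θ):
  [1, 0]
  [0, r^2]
The metric is diagonal, so g^{ij} is diagonal with entries 1/g_{ii}: diag(1, 1/(r^2)).
g^{ij}:
  [1, 0]
  [0, 1/r^2]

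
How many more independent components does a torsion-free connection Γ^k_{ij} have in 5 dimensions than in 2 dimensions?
Independent components in n dimensions: n × n(n+1)/2 = n^2(n+1)/2.
5D: 5 × 15 = 75
2D: 2 × 3 = 6
Difference = 75 - 6 = 69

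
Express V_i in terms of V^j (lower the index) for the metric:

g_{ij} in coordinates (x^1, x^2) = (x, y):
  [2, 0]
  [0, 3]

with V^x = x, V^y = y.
V_i = g_{ij} V^j:
V_x = (2)(x) + (0)(y) = 2*x
V_y = (0)(x) + (3)(y) = 3*y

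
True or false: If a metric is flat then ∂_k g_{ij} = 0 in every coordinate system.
Flatness means R^i_{jkl} = 0; the components can still vary, e.g. the flat plane in polar coordinates has g_{θθ} = r^2.
False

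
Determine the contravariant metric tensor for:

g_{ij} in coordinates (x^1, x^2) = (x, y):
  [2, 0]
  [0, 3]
The metric is diagonal, so g^{ij} is diagonal with entries 1/g_{ii}: diag(1/2, 1/3).
g^{ij}:
  [1/2, 0]
  [0, 1/3]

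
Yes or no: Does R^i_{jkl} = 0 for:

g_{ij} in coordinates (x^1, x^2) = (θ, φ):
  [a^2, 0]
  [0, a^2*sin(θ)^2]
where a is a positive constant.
Non-zero Christoffel symbols:
Γ^θ_{φ φ} = -sin(2*θ)/2
Γ^φ_{θ φ} = 1/tan(θ)
Ricci tensor: R_{θθ} = 1, R_{θφ} = 0, R_{φφ} = sin(θ)^2
The Ricci tensor is non-zero, so the Riemann tensor is non-zero: not flat.
No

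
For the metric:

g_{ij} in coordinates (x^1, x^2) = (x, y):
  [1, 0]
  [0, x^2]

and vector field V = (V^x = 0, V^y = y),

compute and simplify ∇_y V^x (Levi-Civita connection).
Non-zero Christoffel symbols:
Γ^x_{y y} = -x
Γ^y_{x y} = 1/x
∇_y V^x = ∂_y V^x + Γ^x_{y j} V^j
  = (0) + (0)(0) + (-x)(y)
  = -x*y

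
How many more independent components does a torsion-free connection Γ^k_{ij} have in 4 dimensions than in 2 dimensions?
Independent components in n dimensions: n × n(n+1)/2 = n^2(n+1)/2.
4D: 4 × 10 = 40
2D: 2 × 3 = 6
Difference = 40 - 6 = 34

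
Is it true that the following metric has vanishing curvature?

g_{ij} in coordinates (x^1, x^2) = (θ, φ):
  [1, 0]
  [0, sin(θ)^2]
Non-zero Christoffel symbols:
Γ^θ_{φ φ} = -sin(2*θ)/2
Γ^φ_{θ φ} = 1/tan(θ)
Ricci tensor: R_{θθ} = 1, R_{θφ} = 0, R_{φφ} = sin(θ)^2
The Ricci tensor is non-zero, so the Riemann tensor is non-zero: not flat.
No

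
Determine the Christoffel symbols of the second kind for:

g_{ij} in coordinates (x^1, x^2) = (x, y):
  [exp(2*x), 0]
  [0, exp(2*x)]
Using Γ^k_{ij} = (1/2) g^{km} (∂_i g_{mj} + ∂_j g_{mi} - ∂_m g_{ij}); the metric is diagonal, so only the m = k term contributes.
Non-zero symbols (using the symmetry Γ^k_{ij} = Γ^k_{ji}):
Γ^x_{x x} = (1/2) g^{xx} (∂_x g_{xx} + ∂_x g_{xx} - ∂_x g_{xx}) = (1/2)(exp(-2*x))((2*exp(2*x)) + (2*exp(2*x)) - (2*exp(2*x))) = 1
Γ^x_{y y} = (1/2) g^{xx} (∂_y g_{xy} + ∂_y g_{xy} - ∂_x g_{yy}) = (1/2)(exp(-2*x))((0) + (0) - (2*exp(2*x))) = -1
Γ^y_{x y} = (1/2) g^{yy} (∂_x g_{yy} + ∂_y g_{yx} - ∂_y g_{xy}) = (1/2)(exp(-2*x))((2*exp(2*x)) + (0) - (0)) = 1
All other Christoffel symbols are zero.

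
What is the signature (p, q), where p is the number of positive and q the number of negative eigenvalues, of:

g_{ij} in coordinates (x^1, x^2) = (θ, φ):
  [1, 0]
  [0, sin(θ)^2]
The metric is diagonal, so its eigenvalues are the diagonal entries: 1, sin(θ)^2 (at a generic point, where coordinate-dependent entries are positive).
2 positive, 0 negative.
(2, 0) - Riemannian (positive definite)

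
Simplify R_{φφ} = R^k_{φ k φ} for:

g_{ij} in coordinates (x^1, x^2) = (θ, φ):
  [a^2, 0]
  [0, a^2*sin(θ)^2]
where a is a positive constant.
Non-zero Christoffel symbols (Γ^k_{ij} = Γ^k_{ji}):
Γ^θ_{φ φ} = -sin(2*θ)/2
Γ^φ_{θ φ} = 1/tan(θ)
R^θ_{φ θ φ} = ∂_θ Γ^θ_{φ φ} - ∂_φ Γ^θ_{φ θ} + Γ^θ_{θ m} Γ^m_{φ φ} - Γ^θ_{φ m} Γ^m_{φ θ}
  = (-cos(2*θ)) - (0) + (0) - (-cos(θ)^2) = sin(θ)^2
R^φ_{φ φ φ} = 0 (a repeated index in an antisymmetric pair)
R_{φφ} = R^θ_{φ θ φ} + R^φ_{φ φ φ} = (sin(θ)^2) + (0) = sin(θ)^2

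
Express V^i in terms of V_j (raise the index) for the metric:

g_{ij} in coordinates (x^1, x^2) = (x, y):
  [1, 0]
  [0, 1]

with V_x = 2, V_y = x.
Inverse metric (diagonal): g^{xx} = 1, g^{yy} = 1
V^i = g^{ij} V_j:
V^x = (1)(2) + (0)(x) = 2
V^y = (0)(2) + (1)(x) = x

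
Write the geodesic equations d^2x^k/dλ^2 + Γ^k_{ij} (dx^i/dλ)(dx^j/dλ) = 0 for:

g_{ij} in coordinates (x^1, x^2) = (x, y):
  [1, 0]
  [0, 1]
Geodesic equation: d^2x^k/dλ^2 + Γ^k_{ij} (dx^i/dλ)(dx^j/dλ) = 0.
All Christoffel symbols vanish, so the geodesics are straight lines:
d^2x/dλ^2 = 0
d^2y/dλ^2 = 0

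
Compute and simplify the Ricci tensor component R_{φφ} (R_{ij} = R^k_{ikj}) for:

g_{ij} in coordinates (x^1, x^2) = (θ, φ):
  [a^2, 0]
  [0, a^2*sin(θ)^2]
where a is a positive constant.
Non-zero Christoffel symbols (Γ^k_{ij} = Γ^k_{ji}):
Γ^θ_{φ φ} = -sin(2*θ)/2
Γ^φ_{θ φ} = 1/tan(θ)
R^θ_{φ θ φ} = ∂_θ Γ^θ_{φ φ} - ∂_φ Γ^θ_{φ θ} + Γ^θ_{θ m} Γ^m_{φ φ} - Γ^θ_{φ m} Γ^m_{φ θ}
  = (-cos(2*θ)) - (0) + (0) - (-cos(θ)^2) = sin(θ)^2
R^φ_{φ φ φ} = 0 (a repeated index in an antisymmetric pair)
R_{φφ} = R^θ_{φ θ φ} + R^φ_{φ φ φ} = (sin(θ)^2) + (0) = sin(θ)^2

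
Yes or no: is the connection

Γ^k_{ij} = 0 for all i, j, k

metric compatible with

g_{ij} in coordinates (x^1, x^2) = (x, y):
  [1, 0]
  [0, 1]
Using ∇_k g_{ij} = ∂_k g_{ij} - Γ^m_{ki} g_{mj} - Γ^m_{kj} g_{im}:
e.g. ∇_y g_{xx} = (0) - (0) - (0) = 0
Every component ∇_k g_{ij} vanishes: the connection is metric compatible.
Yes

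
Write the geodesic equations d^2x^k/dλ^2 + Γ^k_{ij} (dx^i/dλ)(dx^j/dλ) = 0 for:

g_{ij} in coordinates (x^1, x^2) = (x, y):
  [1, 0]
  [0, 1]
Geodesic equation: d^2x^k/dλ^2 + Γ^k_{ij} (dx^i/dλ)(dx^j/dλ) = 0.
All Christoffel symbols vanish, so the geodesics are straight lines:
d^2x/dλ^2 = 0
d^2y/dλ^2 = 0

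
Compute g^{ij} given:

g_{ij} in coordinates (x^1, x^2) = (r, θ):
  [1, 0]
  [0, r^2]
The metric is diagonal, so g^{ij} is diagonal with entries 1/g_{ii}: diag(1, 1/(r^2)).
g^{ij}:
  [1, 0]
  [0, 1/r^2]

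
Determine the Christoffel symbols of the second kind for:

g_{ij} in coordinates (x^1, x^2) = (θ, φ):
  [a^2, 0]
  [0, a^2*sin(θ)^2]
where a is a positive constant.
Using Γ^k_{ij} = (1/2) g^{km} (∂_i g_{mj} + ∂_j g_{mi} - ∂_m g_{ij}); the metric is diagonal, so only the m = k term contributes.
Non-zero symbols (using the symmetry Γ^k_{ij} = Γ^k_{ji}):
Γ^θ_{φ φ} = (1/2) g^{θθ} (∂_φ g_{θφ} + ∂_φ g_{θφ} - ∂_θ g_{φφ}) = (1/2)(1/a^2)((0) + (0) - (a^2*sin(2*θ))) = -sin(2*θ)/2
Γ^φ_{θ φ} = (1/2) g^{φφ} (∂_θ g_{φφ} + ∂_φ g_{φθ} - ∂_φ g_{θφ}) = (1/2)(1/(a^2*sin(θ)^2))((a^2*sin(2*θ)) + (0) - (0)) = 1/tan(θ)
All other Christoffel symbols are zero.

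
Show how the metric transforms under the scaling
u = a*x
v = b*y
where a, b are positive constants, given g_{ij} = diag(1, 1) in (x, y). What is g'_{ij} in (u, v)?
Invert the transformation: x = u/a, y = v/b
g'_{ij} = (∂x^k/∂x'^i)(∂x^l/∂x'^j) g_{kl}; with g_{kl} = δ_{kl} this is Σ_k (∂x^k/∂x'^i)(∂x^k/∂x'^j).
Jacobian: ∂x/∂u = 1/a, ∂x/∂v = 0, ∂y/∂u = 0, ∂y/∂v = 1/b
g'_{uu} = (1/a)(1/a) + (0)(0) = 1/a^2
g'_{uv} = (1/a)(0) + (0)(1/b) = 0
g'_{vv} = (0)(0) + (1/b)(1/b) = 1/b^2
g'_{ij} = diag(1/a^2, 1/b^2)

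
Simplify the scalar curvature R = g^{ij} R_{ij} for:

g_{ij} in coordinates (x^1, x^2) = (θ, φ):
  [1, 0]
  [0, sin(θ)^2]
Non-zero Christoffel symbols (Γ^k_{ij} = Γ^k_{ji}):
Γ^θ_{φ φ} = -sin(2*θ)/2
Γ^φ_{θ φ} = 1/tan(θ)
Ricci tensor (R_{ij} = R^k_{ikj}): R_{θθ} = 1, R_{θφ} = 0, R_{φφ} = sin(θ)^2
Inverse metric: g^{θθ} = 1, g^{φφ} = 1/sin(θ)^2
R = g^{ij} R_{ij} = (1)(1) + (1/sin(θ)^2)(sin(θ)^2) = 2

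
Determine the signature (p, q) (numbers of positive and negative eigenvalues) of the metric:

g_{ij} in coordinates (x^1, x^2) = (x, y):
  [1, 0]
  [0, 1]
The metric is diagonal, so its eigenvalues are the diagonal entries: 1, 1 (at a generic point, where coordinate-dependent entries are positive).
2 positive, 0 negative.
(2, 0) - Riemannian (positive definite)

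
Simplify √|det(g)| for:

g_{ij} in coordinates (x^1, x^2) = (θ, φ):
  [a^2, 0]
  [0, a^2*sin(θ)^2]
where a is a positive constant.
det(g) = a^4*sin(θ)^2
√|det(g)| = a^2*sin(θ) (taking 0 < θ < π so that |sin(θ)| = sin(θ))
Volume element: dV = a^2*sin(θ) dθ dφ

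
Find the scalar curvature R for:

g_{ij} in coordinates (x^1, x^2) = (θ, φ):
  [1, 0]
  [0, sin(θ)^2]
Non-zero Christoffel symbols (Γ^k_{ij} = Γ^k_{ji}):
Γ^θ_{φ φ} = -sin(2*θ)/2
Γ^φ_{θ φ} = 1/tan(θ)
Ricci tensor (R_{ij} = R^k_{ikj}): R_{θθ} = 1, R_{θφ} = 0, R_{φφ} = sin(θ)^2
Inverse metric: g^{θθ} = 1, g^{φφ} = 1/sin(θ)^2
R = g^{ij} R_{ij} = (1)(1) + (1/sin(θ)^2)(sin(θ)^2) = 2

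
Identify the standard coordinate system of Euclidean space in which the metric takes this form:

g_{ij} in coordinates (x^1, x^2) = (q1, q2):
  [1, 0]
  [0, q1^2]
The line element ds^2 = dq1^2 + q1^2 dq2^2 is dr^2 + r^2 dθ^2 with q1 = r, q2 = θ.
polar coordinates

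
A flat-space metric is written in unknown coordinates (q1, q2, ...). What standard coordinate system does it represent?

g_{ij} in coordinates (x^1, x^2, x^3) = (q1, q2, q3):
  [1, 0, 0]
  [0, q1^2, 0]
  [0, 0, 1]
The line element ds^2 = dq1^2 + q1^2 dq2^2 + dq3^2 is dr^2 + r^2 dθ^2 + dz^2 with q1 = r, q2 = θ, q3 = z.
cylindrical coordinates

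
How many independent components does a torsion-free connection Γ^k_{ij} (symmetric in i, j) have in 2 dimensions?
Γ^k_{ij} has n choices for the upper index and n(n+1)/2 independent symmetric lower index pairs.
Total = 2 × 2×3/2 = 2 × 3 = 6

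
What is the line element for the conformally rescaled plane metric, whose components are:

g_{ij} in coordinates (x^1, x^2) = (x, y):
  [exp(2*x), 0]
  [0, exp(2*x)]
ds^2 = g_{ij} dx^i dx^j; only the non-zero components contribute.
ds^2 = exp(2*x) dx^2 + exp(2*x) dy^2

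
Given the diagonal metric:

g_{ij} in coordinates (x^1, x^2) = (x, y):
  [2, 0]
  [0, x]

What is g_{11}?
With x^1 = x, x^2 = y, g_{11} = g_{xx} is the row-1, column-1 entry of the matrix.
g_{11} = 2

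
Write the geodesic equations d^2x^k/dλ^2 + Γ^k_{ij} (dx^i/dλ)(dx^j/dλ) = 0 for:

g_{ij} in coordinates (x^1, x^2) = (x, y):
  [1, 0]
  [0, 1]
Geodesic equation: d^2x^k/dλ^2 + Γ^k_{ij} (dx^i/dλ)(dx^j/dλ) = 0.
All Christoffel symbols vanish, so the geodesics are straight lines:
d^2x/dλ^2 = 0
d^2y/dλ^2 = 0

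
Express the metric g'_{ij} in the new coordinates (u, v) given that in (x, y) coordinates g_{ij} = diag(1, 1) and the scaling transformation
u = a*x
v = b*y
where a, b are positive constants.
Invert the transformation: x = u/a, y = v/b
g'_{ij} = (∂x^k/∂x'^i)(∂x^l/∂x'^j) g_{kl}; with g_{kl} = δ_{kl} this is Σ_k (∂x^k/∂x'^i)(∂x^k/∂x'^j).
Jacobian: ∂x/∂u = 1/a, ∂x/∂v = 0, ∂y/∂u = 0, ∂y/∂v = 1/b
g'_{uu} = (1/a)(1/a) + (0)(0) = 1/a^2
g'_{uv} = (1/a)(0) + (0)(1/b) = 0
g'_{vv} = (0)(0) + (1/b)(1/b) = 1/b^2
g'_{ij} = diag(1/a^2, 1/b^2)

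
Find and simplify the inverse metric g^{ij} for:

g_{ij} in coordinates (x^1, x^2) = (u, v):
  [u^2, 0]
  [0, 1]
The metric is diagonal, so g^{ij} is diagonal with entries 1/g_{ii}: diag(1/(u^2), 1).
g^{ij}:
  [1/u^2, 0]
  [0, 1]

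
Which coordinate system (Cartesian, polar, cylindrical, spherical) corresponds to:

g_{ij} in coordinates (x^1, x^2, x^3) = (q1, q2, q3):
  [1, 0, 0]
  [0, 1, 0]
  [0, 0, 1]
All components are constant and the metric is the identity, i.e. orthonormal rectilinear coordinates.
Cartesian (3D) coordinates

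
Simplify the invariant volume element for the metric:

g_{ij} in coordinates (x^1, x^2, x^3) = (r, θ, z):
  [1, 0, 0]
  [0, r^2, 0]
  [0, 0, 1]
det(g) = r^2
√|det(g)| = r
Volume element: dV = r dr dθ dz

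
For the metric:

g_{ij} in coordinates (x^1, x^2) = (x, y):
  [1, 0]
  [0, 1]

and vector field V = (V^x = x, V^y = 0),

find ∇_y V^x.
All Christoffel symbols are zero.
∇_y V^x = ∂_y V^x + Γ^x_{y j} V^j
  = (0) + (0)(x) + (0)(0)
  = 0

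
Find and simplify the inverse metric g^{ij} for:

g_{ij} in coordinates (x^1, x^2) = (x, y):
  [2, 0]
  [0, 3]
The metric is diagonal, so g^{ij} is diagonal with entries 1/g_{ii}: diag(1/2, 1/3).
g^{ij}:
  [1/2, 0]
  [0, 1/3]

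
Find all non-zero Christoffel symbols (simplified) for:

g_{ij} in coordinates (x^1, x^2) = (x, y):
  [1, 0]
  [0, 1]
Using Γ^k_{ij} = (1/2) g^{km} (∂_i g_{mj} + ∂_j g_{mi} - ∂_m g_{ij}); the metric is diagonal, so only the m = k term contributes.
Every metric component is constant, so all ∂_m g_{ij} = 0 and every Christoffel symbol vanishes.
All Christoffel symbols are zero.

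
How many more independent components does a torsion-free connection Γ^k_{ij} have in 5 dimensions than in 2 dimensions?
Independent components in n dimensions: n × n(n+1)/2 = n^2(n+1)/2.
5D: 5 × 15 = 75
2D: 2 × 3 = 6
Difference = 75 - 6 = 69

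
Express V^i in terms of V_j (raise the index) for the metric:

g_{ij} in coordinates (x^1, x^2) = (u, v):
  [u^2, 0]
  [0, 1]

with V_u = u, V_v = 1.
Inverse metric (diagonal): g^{uu} = 1/u^2, g^{vv} = 1
V^i = g^{ij} V_j:
V^u = (1/u^2)(u) + (0)(1) = 1/u
V^v = (0)(u) + (1)(1) = 1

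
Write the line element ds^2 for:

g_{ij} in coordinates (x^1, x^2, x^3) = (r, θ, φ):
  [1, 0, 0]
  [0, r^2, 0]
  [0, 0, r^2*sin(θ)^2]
ds^2 = g_{ij} dx^i dx^j; only the non-zero components contribute.
ds^2 = dr^2 + r^2 dθ^2 + r^2*sin(θ)^2 dφ^2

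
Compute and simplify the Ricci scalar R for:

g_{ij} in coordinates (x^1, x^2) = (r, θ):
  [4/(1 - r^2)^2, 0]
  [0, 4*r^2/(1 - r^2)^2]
Non-zero Christoffel symbols (Γ^k_{ij} = Γ^k_{ji}):
Γ^r_{r r} = 2*r/(1 - r^2)
Γ^r_{θ θ} = (r^3 + r)/(r^2 - 1)
Γ^θ_{r θ} = (-r^2 - 1)/(r^3 - r)
Ricci tensor (R_{ij} = R^k_{ikj}): R_{rr} = -4/(r^2 - 1)^2, R_{rθ} = 0, R_{θθ} = -4*r^2/(r^2 - 1)^2
Inverse metric: g^{rr} = (1 - r^2)^2/4, g^{θθ} = (1 - r^2)^2/(4*r^2)
R = g^{ij} R_{ij} = ((1 - r^2)^2/4)(-4/(r^2 - 1)^2) + ((1 - r^2)^2/(4*r^2))(-4*r^2/(r^2 - 1)^2) = -2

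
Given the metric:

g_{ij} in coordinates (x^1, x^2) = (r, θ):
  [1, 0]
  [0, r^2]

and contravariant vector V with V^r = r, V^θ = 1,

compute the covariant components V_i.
V_i = g_{ij} V^j:
V_r = (1)(r) + (0)(1) = r
V_θ = (0)(r) + (r^2)(1) = r^2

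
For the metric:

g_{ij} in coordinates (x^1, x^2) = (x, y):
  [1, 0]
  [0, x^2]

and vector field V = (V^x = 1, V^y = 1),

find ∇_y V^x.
Non-zero Christoffel symbols:
Γ^x_{y y} = -x
Γ^y_{x y} = 1/x
∇_y V^x = ∂_y V^x + Γ^x_{y j} V^j
  = (0) + (0)(1) + (-x)(1)
  = -x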